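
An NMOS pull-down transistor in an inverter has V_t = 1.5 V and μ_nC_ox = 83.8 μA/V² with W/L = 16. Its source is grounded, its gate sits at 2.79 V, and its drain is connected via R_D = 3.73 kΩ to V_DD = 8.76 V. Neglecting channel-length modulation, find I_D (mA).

V_GS = V_G = 2.79 V, so V_ov = 2.79 − 1.5 = 1.29 V.
k_n = μ_nC_ox · (W/L) = 1.341 mA/V².
Assume saturation: I_D = ½ k_n V_ov² = 0.5 × 1.341 × 1.29² = 1.12 mA, giving V_DS = V_DD − I_D R_D = 8.76 − 1.12 × 3.73 = 4.6 V.
V_DS = 4.6 V ≥ V_ov = 1.29 V, confirming saturation.

I_D = 1.12 mA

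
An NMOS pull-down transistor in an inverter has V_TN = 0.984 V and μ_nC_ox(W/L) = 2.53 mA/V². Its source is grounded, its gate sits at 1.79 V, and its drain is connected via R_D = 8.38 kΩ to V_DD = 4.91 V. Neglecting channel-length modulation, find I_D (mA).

V_GS = V_G = 1.79 V, so V_ov = 1.79 − 0.984 = 0.806 V.
Assume saturation: I_D = ½ k_n V_ov² = 0.5 × 2.53 × 0.806² = 0.822 mA, giving V_DS = V_DD − I_D R_D = 4.91 − 0.822 × 8.38 = -1.98 V.
But -1.98 V < V_ov = 0.806 V, so the device is actually in triode.
In triode I_D = k_n[V_ov V_DS − ½ V_DS²] and I_D = (V_DD − V_DS)/R_D. Equating: 10.6 V_DS² − 18.09 V_DS + 4.91 = 0, giving V_DS = 0.339 V (the root below V_ov).
I_D = (4.91 − 0.339) / 8.38 = 0.546 mA.

I_D = 0.546 mA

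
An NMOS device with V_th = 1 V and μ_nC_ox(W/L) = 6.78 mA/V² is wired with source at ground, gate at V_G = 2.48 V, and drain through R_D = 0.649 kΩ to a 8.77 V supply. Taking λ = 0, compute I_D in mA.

I_D = 7.43 mA

V_GS = V_G = 2.48 V, so V_ov = 2.48 − 1 = 1.48 V.
Assume saturation: I_D = ½ k_n V_ov² = 0.5 × 6.78 × 1.48² = 7.43 mA, giving V_DS = V_DD − I_D R_D = 8.77 − 7.43 × 0.649 = 3.95 V.
V_DS = 3.95 V ≥ V_ov = 1.48 V, confirming saturation.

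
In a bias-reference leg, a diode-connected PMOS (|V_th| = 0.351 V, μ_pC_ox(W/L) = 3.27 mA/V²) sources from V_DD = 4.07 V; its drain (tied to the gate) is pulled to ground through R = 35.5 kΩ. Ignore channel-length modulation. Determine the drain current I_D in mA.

I_D = 0.0979 mA

With gate tied to drain, V_SG = V_SD ≥ V_SG − |V_th|, so the device is in saturation.
KCL at the drain: ½ k_p (V_SG − |V_th|)² = (V_DD − V_SG)/R.
Let x = V_SG − 0.351. Then 58 x² + x − 3.719 = 0, giving x = 0.245 V (positive root), so V_SG = 0.596 V.
I_D = (V_DD − V_SG)/R = (4.07 − 0.596) / 35.5 = 0.0979 mA.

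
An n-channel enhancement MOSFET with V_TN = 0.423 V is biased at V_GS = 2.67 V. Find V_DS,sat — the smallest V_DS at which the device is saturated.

The boundary between triode and saturation is V_DS = V_GS − V_TN = V_ov.
V_ov = 2.67 − 0.423 = 2.25 V.

V_DS,sat = 2.25 V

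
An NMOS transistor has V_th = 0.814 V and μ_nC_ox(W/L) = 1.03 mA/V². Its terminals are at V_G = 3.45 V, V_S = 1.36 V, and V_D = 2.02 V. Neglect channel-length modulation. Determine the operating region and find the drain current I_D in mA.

V_GS = V_G − V_S = 3.45 − 1.36 = 2.09 V; V_DS = V_D − V_S = 2.02 − 1.36 = 0.66 V.
V_ov = V_GS − V_th = 2.09 − 0.814 = 1.28 V.
Since V_DS = 0.66 V < V_ov = 1.28 V, the device is in the triode region.
I_D = k_n [V_ov · V_DS − ½ V_DS²] = 1.03 × [1.28 × 0.66 − 0.5 × 0.66²] = 0.643 mA.

Triode; I_D = 0.643 mA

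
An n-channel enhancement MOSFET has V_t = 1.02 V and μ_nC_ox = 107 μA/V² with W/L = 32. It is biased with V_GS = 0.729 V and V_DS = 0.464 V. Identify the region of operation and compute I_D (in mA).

Cutoff; I_D = 0 mA

V_GS = 0.729 V < V_t = 1.02 V, so the transistor is in cutoff.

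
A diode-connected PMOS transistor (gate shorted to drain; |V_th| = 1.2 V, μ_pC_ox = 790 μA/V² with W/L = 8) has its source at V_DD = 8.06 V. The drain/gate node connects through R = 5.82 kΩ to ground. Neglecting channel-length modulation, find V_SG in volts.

With gate tied to drain, V_SG = V_SD ≥ V_SG − |V_th|, so the device is in saturation.
k_p = μ_pC_ox · (W/L) = 6.32 mA/V².
KCL at the drain: ½ k_p (V_SG − |V_th|)² = (V_DD − V_SG)/R.
Let x = V_SG − 1.2. Then 18.4 x² + x − 6.86 = 0, giving x = 0.584 V (positive root), so V_SG = 1.78 V.
I_D = (V_DD − V_SG)/R = (8.06 − 1.78) / 5.82 = 1.08 mA.

V_SG = 1.78 V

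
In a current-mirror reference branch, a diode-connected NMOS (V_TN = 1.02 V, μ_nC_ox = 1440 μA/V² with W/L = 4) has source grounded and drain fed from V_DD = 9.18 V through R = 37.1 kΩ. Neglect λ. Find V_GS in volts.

V_GS = 1.29 V

With gate tied to drain, V_GS = V_DS ≥ V_GS − V_TN, so the device is in saturation.
k_n = μ_nC_ox · (W/L) = 5.76 mA/V².
KCL at the drain: ½ k_n (V_GS − V_TN)² = (V_DD − V_GS)/R.
Let x = V_GS − 1.02. Then 107 x² + x − 8.16 = 0, giving x = 0.272 V (positive root), so V_GS = 1.29 V.
I_D = (V_DD − V_GS)/R = (9.18 − 1.29) / 37.1 = 0.213 mA.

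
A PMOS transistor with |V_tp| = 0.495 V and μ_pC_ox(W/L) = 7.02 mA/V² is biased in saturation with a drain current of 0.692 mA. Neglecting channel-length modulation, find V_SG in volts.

V_SG = 0.939 V

In saturation I_D = ½ k_p (V_SG − |V_tp|)², so V_SG − |V_tp| = √(2 I_D / k_p) = √(2 × 0.692 / 7.02) = 0.444 V.
V_SG = 0.495 + 0.444 = 0.939 V.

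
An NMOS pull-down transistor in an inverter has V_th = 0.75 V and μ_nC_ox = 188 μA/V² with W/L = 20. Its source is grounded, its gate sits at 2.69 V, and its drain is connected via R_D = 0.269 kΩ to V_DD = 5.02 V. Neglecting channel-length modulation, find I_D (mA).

I_D = 7.08 mA

V_GS = V_G = 2.69 V, so V_ov = 2.69 − 0.75 = 1.94 V.
k_n = μ_nC_ox · (W/L) = 3.76 mA/V².
Assume saturation: I_D = ½ k_n V_ov² = 0.5 × 3.76 × 1.94² = 7.08 mA, giving V_DS = V_DD − I_D R_D = 5.02 − 7.08 × 0.269 = 3.12 V.
V_DS = 3.12 V ≥ V_ov = 1.94 V, confirming saturation.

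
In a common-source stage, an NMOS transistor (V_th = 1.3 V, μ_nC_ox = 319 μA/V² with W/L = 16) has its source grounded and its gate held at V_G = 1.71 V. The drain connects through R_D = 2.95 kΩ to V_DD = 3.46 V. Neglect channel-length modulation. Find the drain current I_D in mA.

V_GS = V_G = 1.71 V, so V_ov = 1.71 − 1.3 = 0.41 V.
k_n = μ_nC_ox · (W/L) = 5.104 mA/V².
Assume saturation: I_D = ½ k_n V_ov² = 0.5 × 5.104 × 0.41² = 0.429 mA, giving V_DS = V_DD − I_D R_D = 3.46 − 0.429 × 2.95 = 2.19 V.
V_DS = 2.19 V ≥ V_ov = 0.41 V, confirming saturation.

I_D = 0.429 mA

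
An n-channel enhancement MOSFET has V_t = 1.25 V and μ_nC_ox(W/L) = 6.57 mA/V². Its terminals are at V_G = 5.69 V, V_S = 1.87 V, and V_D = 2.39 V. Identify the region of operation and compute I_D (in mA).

V_GS = V_G − V_S = 5.69 − 1.87 = 3.82 V; V_DS = V_D − V_S = 2.39 − 1.87 = 0.52 V.
V_ov = V_GS − V_t = 3.82 − 1.25 = 2.57 V.
Since V_DS = 0.52 V < V_ov = 2.57 V, the device is in the triode region.
I_D = k_n [V_ov · V_DS − ½ V_DS²] = 6.57 × [2.57 × 0.52 − 0.5 × 0.52²] = 7.89 mA.

Triode; I_D = 7.89 mA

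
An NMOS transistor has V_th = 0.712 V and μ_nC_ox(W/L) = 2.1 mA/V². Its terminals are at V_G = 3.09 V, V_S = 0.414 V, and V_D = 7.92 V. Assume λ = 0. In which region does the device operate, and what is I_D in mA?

Saturation; I_D = 4.05 mA

V_GS = V_G − V_S = 3.09 − 0.414 = 2.68 V; V_DS = V_D − V_S = 7.92 − 0.414 = 7.51 V.
V_ov = V_GS − V_th = 2.68 − 0.712 = 1.96 V.
Since V_DS = 7.51 V ≥ V_ov = 1.96 V, the device is in saturation.
I_D = ½ k_n V_ov² = 0.5 × 2.1 × 1.96² = 4.05 mA.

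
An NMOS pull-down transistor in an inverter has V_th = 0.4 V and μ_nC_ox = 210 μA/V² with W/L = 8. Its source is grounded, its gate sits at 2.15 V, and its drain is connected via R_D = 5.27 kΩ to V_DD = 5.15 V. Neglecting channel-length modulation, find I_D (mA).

I_D = 0.912 mA

V_GS = V_G = 2.15 V, so V_ov = 2.15 − 0.4 = 1.75 V.
k_n = μ_nC_ox · (W/L) = 1.68 mA/V².
Assume saturation: I_D = ½ k_n V_ov² = 0.5 × 1.68 × 1.75² = 2.57 mA, giving V_DS = V_DD − I_D R_D = 5.15 − 2.57 × 5.27 = -8.41 V.
But -8.41 V < V_ov = 1.75 V, so the device is actually in triode.
In triode I_D = k_n[V_ov V_DS − ½ V_DS²] and I_D = (V_DD − V_DS)/R_D. Equating: 4.43 V_DS² − 16.49 V_DS + 5.15 = 0, giving V_DS = 0.344 V (the root below V_ov).
I_D = (5.15 − 0.344) / 5.27 = 0.912 mA.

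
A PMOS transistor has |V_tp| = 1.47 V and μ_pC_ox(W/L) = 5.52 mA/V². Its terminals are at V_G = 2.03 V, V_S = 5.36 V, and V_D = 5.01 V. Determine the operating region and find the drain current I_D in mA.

Triode; I_D = 3.26 mA

V_SG = V_S − V_G = 5.36 − 2.03 = 3.33 V; V_SD = V_S − V_D = 5.36 − 5.01 = 0.35 V.
V_ov = V_SG − |V_tp| = 3.33 − 1.47 = 1.86 V.
Since V_SD = 0.35 V < V_ov = 1.86 V, the device is in the triode region.
I_D = k_p [V_ov · V_SD − ½ V_SD²] = 5.52 × [1.86 × 0.35 − 0.5 × 0.35²] = 3.26 mA.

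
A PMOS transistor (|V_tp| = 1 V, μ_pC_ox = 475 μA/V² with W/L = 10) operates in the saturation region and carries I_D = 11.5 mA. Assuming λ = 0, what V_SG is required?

k_p = μ_pC_ox · (W/L) = 4.75 mA/V².
In saturation I_D = ½ k_p (V_SG − |V_tp|)², so V_SG − |V_tp| = √(2 I_D / k_p) = √(2 × 11.5 / 4.75) = 2.2 V.
V_SG = 1 + 2.2 = 3.2 V.

V_SG = 3.20 V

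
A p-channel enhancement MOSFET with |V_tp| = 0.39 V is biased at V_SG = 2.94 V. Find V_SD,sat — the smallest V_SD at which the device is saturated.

V_SD,sat = 2.55 V

The boundary between triode and saturation is V_SD = V_SG − |V_tp| = V_ov.
V_ov = 2.94 − 0.39 = 2.55 V.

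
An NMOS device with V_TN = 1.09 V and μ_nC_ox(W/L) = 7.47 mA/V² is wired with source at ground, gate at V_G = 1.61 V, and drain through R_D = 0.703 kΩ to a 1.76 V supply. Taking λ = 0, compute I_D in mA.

V_GS = V_G = 1.61 V, so V_ov = 1.61 − 1.09 = 0.52 V.
Assume saturation: I_D = ½ k_n V_ov² = 0.5 × 7.47 × 0.52² = 1.01 mA, giving V_DS = V_DD − I_D R_D = 1.76 − 1.01 × 0.703 = 1.05 V.
V_DS = 1.05 V ≥ V_ov = 0.52 V, confirming saturation.

I_D = 1.01 mA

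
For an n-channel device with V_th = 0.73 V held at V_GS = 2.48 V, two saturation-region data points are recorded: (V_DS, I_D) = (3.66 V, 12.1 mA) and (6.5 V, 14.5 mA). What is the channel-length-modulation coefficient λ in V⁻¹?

With V_GS fixed, I_D ∝ (1 + λ V_DS) in saturation, so I_D2/I_D1 = (1 + λ V_DS2)/(1 + λ V_DS1).
14.5/12.1 = 1.198 = (1 + 6.5 λ)/(1 + 3.66 λ).
Solving: λ (I_D1 V_DS2 − I_D2 V_DS1) = I_D2 − I_D1, so λ = (14.5 − 12.1) / (12.1 × 6.5 − 14.5 × 3.66) = 2.4 / 25.6 = 0.0938 V⁻¹.

λ = 0.0938 V⁻¹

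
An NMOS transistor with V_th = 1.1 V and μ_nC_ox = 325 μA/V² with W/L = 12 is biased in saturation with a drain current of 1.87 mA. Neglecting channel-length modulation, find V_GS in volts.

k_n = μ_nC_ox · (W/L) = 3.9 mA/V².
In saturation I_D = ½ k_n (V_GS − V_th)², so V_GS − V_th = √(2 I_D / k_n) = √(2 × 1.87 / 3.9) = 0.979 V.
V_GS = 1.1 + 0.979 = 2.08 V.

V_GS = 2.08 V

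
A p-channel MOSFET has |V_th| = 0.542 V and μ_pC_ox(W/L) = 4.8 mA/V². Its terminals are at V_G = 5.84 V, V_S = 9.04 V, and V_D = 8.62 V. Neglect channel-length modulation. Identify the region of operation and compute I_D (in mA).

Triode; I_D = 4.94 mA

V_SG = V_S − V_G = 9.04 − 5.84 = 3.2 V; V_SD = V_S − V_D = 9.04 − 8.62 = 0.42 V.
V_ov = V_SG − |V_th| = 3.2 − 0.542 = 2.66 V.
Since V_SD = 0.42 V < V_ov = 2.66 V, the device is in the triode region.
I_D = k_p [V_ov · V_SD − ½ V_SD²] = 4.8 × [2.66 × 0.42 − 0.5 × 0.42²] = 4.94 mA.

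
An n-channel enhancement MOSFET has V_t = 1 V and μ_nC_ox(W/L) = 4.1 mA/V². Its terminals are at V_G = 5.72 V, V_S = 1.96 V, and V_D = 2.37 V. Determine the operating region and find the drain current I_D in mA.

V_GS = V_G − V_S = 5.72 − 1.96 = 3.76 V; V_DS = V_D − V_S = 2.37 − 1.96 = 0.41 V.
V_ov = V_GS − V_t = 3.76 − 1 = 2.76 V.
Since V_DS = 0.41 V < V_ov = 2.76 V, the device is in the triode region.
I_D = k_n [V_ov · V_DS − ½ V_DS²] = 4.1 × [2.76 × 0.41 − 0.5 × 0.41²] = 4.29 mA.

Triode; I_D = 4.29 mA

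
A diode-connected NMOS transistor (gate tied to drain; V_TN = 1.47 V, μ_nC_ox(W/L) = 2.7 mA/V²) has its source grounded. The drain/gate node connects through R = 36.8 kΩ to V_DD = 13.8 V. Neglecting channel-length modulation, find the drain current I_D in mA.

I_D = 0.322 mA

With gate tied to drain, V_GS = V_DS ≥ V_GS − V_TN, so the device is in saturation.
KCL at the drain: ½ k_n (V_GS − V_TN)² = (V_DD − V_GS)/R.
Let x = V_GS − 1.47. Then 49.7 x² + x − 12.33 = 0, giving x = 0.488 V (positive root), so V_GS = 1.96 V.
I_D = (V_DD − V_GS)/R = (13.8 − 1.96) / 36.8 = 0.322 mA.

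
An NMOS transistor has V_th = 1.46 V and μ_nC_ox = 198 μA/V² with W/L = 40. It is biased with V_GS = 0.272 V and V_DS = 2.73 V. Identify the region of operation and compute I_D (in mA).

Cutoff; I_D = 0 mA

V_GS = 0.272 V < V_th = 1.46 V, so the transistor is in cutoff.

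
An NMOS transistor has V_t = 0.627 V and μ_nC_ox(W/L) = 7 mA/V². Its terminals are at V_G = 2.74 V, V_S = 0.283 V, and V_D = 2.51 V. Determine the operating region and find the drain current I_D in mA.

V_GS = V_G − V_S = 2.74 − 0.283 = 2.46 V; V_DS = V_D − V_S = 2.51 − 0.283 = 2.23 V.
V_ov = V_GS − V_t = 2.46 − 0.627 = 1.83 V.
Since V_DS = 2.23 V ≥ V_ov = 1.83 V, the device is in saturation.
I_D = ½ k_n V_ov² = 0.5 × 7 × 1.83² = 11.7 mA.

Saturation; I_D = 11.7 mA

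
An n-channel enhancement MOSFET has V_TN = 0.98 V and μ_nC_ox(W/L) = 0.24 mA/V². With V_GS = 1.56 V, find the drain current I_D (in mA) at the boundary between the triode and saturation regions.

At the boundary V_DS = V_ov = V_GS − V_TN = 1.56 − 0.98 = 0.58 V.
I_D = ½ k_n V_ov² = 0.5 × 0.24 × 0.58² = 0.0404 mA.

I_D = 0.0404 mA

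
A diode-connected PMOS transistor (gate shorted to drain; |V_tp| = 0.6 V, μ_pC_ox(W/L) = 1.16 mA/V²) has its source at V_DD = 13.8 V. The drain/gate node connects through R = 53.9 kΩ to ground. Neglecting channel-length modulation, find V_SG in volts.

V_SG = 1.23 V

With gate tied to drain, V_SG = V_SD ≥ V_SG − |V_tp|, so the device is in saturation.
KCL at the drain: ½ k_p (V_SG − |V_tp|)² = (V_DD − V_SG)/R.
Let x = V_SG − 0.6. Then 31.3 x² + x − 13.2 = 0, giving x = 0.634 V (positive root), so V_SG = 1.23 V.
I_D = (V_DD − V_SG)/R = (13.8 − 1.23) / 53.9 = 0.233 mA.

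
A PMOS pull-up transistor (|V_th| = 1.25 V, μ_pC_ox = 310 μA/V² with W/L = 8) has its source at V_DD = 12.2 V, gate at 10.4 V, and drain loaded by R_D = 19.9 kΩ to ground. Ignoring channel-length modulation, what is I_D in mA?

V_SG = V_DD − V_G = 12.2 − 10.4 = 1.8 V, so V_ov = 1.8 − 1.25 = 0.55 V.
k_p = μ_pC_ox · (W/L) = 2.48 mA/V².
Assume saturation: I_D = ½ k_p V_ov² = 0.5 × 2.48 × 0.55² = 0.375 mA, giving V_SD = V_DD − I_D R_D = 12.2 − 0.375 × 19.9 = 4.74 V.
V_SD = 4.74 V ≥ V_ov = 0.55 V, confirming saturation.

I_D = 0.375 mA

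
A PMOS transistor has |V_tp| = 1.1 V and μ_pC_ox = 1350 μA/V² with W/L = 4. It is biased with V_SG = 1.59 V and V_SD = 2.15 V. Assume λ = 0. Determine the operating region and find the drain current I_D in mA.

Saturation; I_D = 0.648 mA

k_p = μ_pC_ox · (W/L) = 5.4 mA/V².
V_ov = V_SG − |V_tp| = 1.59 − 1.1 = 0.49 V.
Since V_SD = 2.15 V ≥ V_ov = 0.49 V, the device is in saturation.
I_D = ½ k_p V_ov² = 0.5 × 5.4 × 0.49² = 0.648 mA.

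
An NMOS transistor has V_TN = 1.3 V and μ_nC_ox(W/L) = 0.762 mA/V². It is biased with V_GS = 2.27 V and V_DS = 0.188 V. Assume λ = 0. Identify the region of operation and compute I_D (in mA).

V_ov = V_GS − V_TN = 2.27 − 1.3 = 0.97 V.
Since V_DS = 0.188 V < V_ov = 0.97 V, the device is in the triode region.
I_D = k_n [V_ov · V_DS − ½ V_DS²] = 0.762 × [0.97 × 0.188 − 0.5 × 0.188²] = 0.125 mA.

Triode; I_D = 0.125 mA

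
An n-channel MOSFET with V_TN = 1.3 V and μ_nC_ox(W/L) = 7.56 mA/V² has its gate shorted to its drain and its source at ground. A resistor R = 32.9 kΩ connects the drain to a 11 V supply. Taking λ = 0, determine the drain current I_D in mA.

With gate tied to drain, V_GS = V_DS ≥ V_GS − V_TN, so the device is in saturation.
KCL at the drain: ½ k_n (V_GS − V_TN)² = (V_DD − V_GS)/R.
Let x = V_GS − 1.3. Then 124 x² + x − 9.7 = 0, giving x = 0.275 V (positive root), so V_GS = 1.58 V.
I_D = (V_DD − V_GS)/R = (11 − 1.58) / 32.9 = 0.286 mA.

I_D = 0.286 mA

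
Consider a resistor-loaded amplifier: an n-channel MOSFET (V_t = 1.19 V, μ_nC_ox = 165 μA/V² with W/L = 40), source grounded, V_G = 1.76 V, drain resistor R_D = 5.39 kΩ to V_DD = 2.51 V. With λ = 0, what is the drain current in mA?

V_GS = V_G = 1.76 V, so V_ov = 1.76 − 1.19 = 0.57 V.
k_n = μ_nC_ox · (W/L) = 6.6 mA/V².
Assume saturation: I_D = ½ k_n V_ov² = 0.5 × 6.6 × 0.57² = 1.07 mA, giving V_DS = V_DD − I_D R_D = 2.51 − 1.07 × 5.39 = -3.27 V.
But -3.27 V < V_ov = 0.57 V, so the device is actually in triode.
In triode I_D = k_n[V_ov V_DS − ½ V_DS²] and I_D = (V_DD − V_DS)/R_D. Equating: 17.8 V_DS² − 21.28 V_DS + 2.51 = 0, giving V_DS = 0.133 V (the root below V_ov).
I_D = (2.51 − 0.133) / 5.39 = 0.441 mA.

I_D = 0.441 mA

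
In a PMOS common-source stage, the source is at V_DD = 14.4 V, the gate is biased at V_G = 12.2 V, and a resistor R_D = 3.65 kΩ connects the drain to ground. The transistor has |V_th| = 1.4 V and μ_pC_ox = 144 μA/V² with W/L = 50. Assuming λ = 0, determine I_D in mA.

V_SG = V_DD − V_G = 14.4 − 12.2 = 2.2 V, so V_ov = 2.2 − 1.4 = 0.8 V.
k_p = μ_pC_ox · (W/L) = 7.2 mA/V².
Assume saturation: I_D = ½ k_p V_ov² = 0.5 × 7.2 × 0.8² = 2.3 mA, giving V_SD = V_DD − I_D R_D = 14.4 − 2.3 × 3.65 = 5.99 V.
V_SD = 5.99 V ≥ V_ov = 0.8 V, confirming saturation.

I_D = 2.30 mA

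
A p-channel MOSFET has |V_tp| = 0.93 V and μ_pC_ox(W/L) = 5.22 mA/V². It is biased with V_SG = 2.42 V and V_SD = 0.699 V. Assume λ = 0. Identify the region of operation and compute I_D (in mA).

Triode; I_D = 4.16 mA

V_ov = V_SG − |V_tp| = 2.42 − 0.93 = 1.49 V.
Since V_SD = 0.699 V < V_ov = 1.49 V, the device is in the triode region.
I_D = k_p [V_ov · V_SD − ½ V_SD²] = 5.22 × [1.49 × 0.699 − 0.5 × 0.699²] = 4.16 mA.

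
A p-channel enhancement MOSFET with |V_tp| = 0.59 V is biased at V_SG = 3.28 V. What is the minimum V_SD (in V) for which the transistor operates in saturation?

V_SD,sat = 2.69 V

The boundary between triode and saturation is V_SD = V_SG − |V_tp| = V_ov.
V_ov = 3.28 − 0.59 = 2.69 V.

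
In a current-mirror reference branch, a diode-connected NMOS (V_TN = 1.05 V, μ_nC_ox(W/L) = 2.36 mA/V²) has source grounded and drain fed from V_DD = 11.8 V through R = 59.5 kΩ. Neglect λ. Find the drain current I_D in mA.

With gate tied to drain, V_GS = V_DS ≥ V_GS − V_TN, so the device is in saturation.
KCL at the drain: ½ k_n (V_GS − V_TN)² = (V_DD − V_GS)/R.
Let x = V_GS − 1.05. Then 70.2 x² + x − 10.75 = 0, giving x = 0.384 V (positive root), so V_GS = 1.43 V.
I_D = (V_DD − V_GS)/R = (11.8 − 1.43) / 59.5 = 0.174 mA.

I_D = 0.174 mA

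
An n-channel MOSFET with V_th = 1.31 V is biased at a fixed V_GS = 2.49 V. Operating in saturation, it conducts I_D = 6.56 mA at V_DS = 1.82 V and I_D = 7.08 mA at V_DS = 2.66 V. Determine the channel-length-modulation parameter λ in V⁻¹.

With V_GS fixed, I_D ∝ (1 + λ V_DS) in saturation, so I_D2/I_D1 = (1 + λ V_DS2)/(1 + λ V_DS1).
7.08/6.56 = 1.079 = (1 + 2.66 λ)/(1 + 1.82 λ).
Solving: λ (I_D1 V_DS2 − I_D2 V_DS1) = I_D2 − I_D1, so λ = (7.08 − 6.56) / (6.56 × 2.66 − 7.08 × 1.82) = 0.52 / 4.56 = 0.114 V⁻¹.

λ = 0.114 V⁻¹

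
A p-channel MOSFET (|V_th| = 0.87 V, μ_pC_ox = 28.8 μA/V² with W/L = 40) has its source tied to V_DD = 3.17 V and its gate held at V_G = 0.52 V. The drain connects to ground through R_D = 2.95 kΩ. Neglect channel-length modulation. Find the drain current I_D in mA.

I_D = 0.901 mA

V_SG = V_DD − V_G = 3.17 − 0.52 = 2.65 V, so V_ov = 2.65 − 0.87 = 1.78 V.
k_p = μ_pC_ox · (W/L) = 1.152 mA/V².
Assume saturation: I_D = ½ k_p V_ov² = 0.5 × 1.152 × 1.78² = 1.82 mA, giving V_SD = V_DD − I_D R_D = 3.17 − 1.82 × 2.95 = -2.21 V.
But -2.21 V < V_ov = 1.78 V, so the device is actually in triode.
In triode I_D = k_p[V_ov V_SD − ½ V_SD²] and I_D = (V_DD − V_SD)/R_D. Equating: 1.7 V_SD² − 7.049 V_SD + 3.17 = 0, giving V_SD = 0.513 V (the root below V_ov).
I_D = (3.17 − 0.513) / 2.95 = 0.901 mA.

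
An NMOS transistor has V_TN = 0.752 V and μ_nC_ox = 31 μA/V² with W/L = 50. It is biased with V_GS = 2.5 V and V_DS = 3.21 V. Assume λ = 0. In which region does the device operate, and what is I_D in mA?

k_n = μ_nC_ox · (W/L) = 1.55 mA/V².
V_ov = V_GS − V_TN = 2.5 − 0.752 = 1.75 V.
Since V_DS = 3.21 V ≥ V_ov = 1.75 V, the device is in saturation.
I_D = ½ k_n V_ov² = 0.5 × 1.55 × 1.75² = 2.37 mA.

Saturation; I_D = 2.37 mA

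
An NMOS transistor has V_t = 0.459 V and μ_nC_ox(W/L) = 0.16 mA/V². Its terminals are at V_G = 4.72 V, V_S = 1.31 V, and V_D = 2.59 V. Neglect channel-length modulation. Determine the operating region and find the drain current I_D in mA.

Triode; I_D = 0.473 mA

V_GS = V_G − V_S = 4.72 − 1.31 = 3.41 V; V_DS = V_D − V_S = 2.59 − 1.31 = 1.28 V.
V_ov = V_GS − V_t = 3.41 − 0.459 = 2.95 V.
Since V_DS = 1.28 V < V_ov = 2.95 V, the device is in the triode region.
I_D = k_n [V_ov · V_DS − ½ V_DS²] = 0.16 × [2.95 × 1.28 − 0.5 × 1.28²] = 0.473 mA.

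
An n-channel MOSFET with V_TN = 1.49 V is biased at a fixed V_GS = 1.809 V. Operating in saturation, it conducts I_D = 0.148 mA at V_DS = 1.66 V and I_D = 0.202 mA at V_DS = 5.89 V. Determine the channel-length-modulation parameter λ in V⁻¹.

λ = 0.101 V⁻¹

With V_GS fixed, I_D ∝ (1 + λ V_DS) in saturation, so I_D2/I_D1 = (1 + λ V_DS2)/(1 + λ V_DS1).
0.202/0.148 = 1.365 = (1 + 5.89 λ)/(1 + 1.66 λ).
Solving: λ (I_D1 V_DS2 − I_D2 V_DS1) = I_D2 − I_D1, so λ = (0.202 − 0.148) / (0.148 × 5.89 − 0.202 × 1.66) = 0.054 / 0.536 = 0.101 V⁻¹.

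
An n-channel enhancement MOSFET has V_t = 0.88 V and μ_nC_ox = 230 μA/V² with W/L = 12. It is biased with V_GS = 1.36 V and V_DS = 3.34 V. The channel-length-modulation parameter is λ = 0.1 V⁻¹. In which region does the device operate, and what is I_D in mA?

Saturation; I_D = 0.424 mA

k_n = μ_nC_ox · (W/L) = 2.76 mA/V².
V_ov = V_GS − V_t = 1.36 − 0.88 = 0.48 V.
Since V_DS = 3.34 V ≥ V_ov = 0.48 V, the device is in saturation.
I_D = ½ k_n V_ov² (1 + λ V_DS) = 0.5 × 2.76 × 0.48² × (1 + 0.1 × 3.34) = 0.424 mA.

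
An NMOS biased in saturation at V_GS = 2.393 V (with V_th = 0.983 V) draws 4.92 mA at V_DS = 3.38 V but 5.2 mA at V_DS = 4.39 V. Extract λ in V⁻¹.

With V_GS fixed, I_D ∝ (1 + λ V_DS) in saturation, so I_D2/I_D1 = (1 + λ V_DS2)/(1 + λ V_DS1).
5.2/4.92 = 1.057 = (1 + 4.39 λ)/(1 + 3.38 λ).
Solving: λ (I_D1 V_DS2 − I_D2 V_DS1) = I_D2 − I_D1, so λ = (5.2 − 4.92) / (4.92 × 4.39 − 5.2 × 3.38) = 0.28 / 4.02 = 0.0696 V⁻¹.

λ = 0.0696 V⁻¹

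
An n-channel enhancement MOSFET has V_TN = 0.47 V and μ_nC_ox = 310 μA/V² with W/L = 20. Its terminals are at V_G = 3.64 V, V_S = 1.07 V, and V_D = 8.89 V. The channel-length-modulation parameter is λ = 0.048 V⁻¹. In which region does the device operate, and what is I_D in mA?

V_GS = V_G − V_S = 3.64 − 1.07 = 2.57 V; V_DS = V_D − V_S = 8.89 − 1.07 = 7.82 V.
k_n = μ_nC_ox · (W/L) = 6.2 mA/V².
V_ov = V_GS − V_TN = 2.57 − 0.47 = 2.1 V.
Since V_DS = 7.82 V ≥ V_ov = 2.1 V, the device is in saturation.
I_D = ½ k_n V_ov² (1 + λ V_DS) = 0.5 × 6.2 × 2.1² × (1 + 0.048 × 7.82) = 18.8 mA.

Saturation; I_D = 18.8 mA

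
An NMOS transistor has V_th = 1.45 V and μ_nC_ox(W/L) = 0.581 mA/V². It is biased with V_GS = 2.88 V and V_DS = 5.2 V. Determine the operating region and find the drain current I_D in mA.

Saturation; I_D = 0.594 mA

V_ov = V_GS − V_th = 2.88 − 1.45 = 1.43 V.
Since V_DS = 5.2 V ≥ V_ov = 1.43 V, the device is in saturation.
I_D = ½ k_n V_ov² = 0.5 × 0.581 × 1.43² = 0.594 mA.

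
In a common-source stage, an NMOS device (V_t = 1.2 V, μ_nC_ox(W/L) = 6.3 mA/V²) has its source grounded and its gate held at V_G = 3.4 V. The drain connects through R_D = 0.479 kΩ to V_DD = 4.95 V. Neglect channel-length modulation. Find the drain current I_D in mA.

V_GS = V_G = 3.4 V, so V_ov = 3.4 − 1.2 = 2.2 V.
Assume saturation: I_D = ½ k_n V_ov² = 0.5 × 6.3 × 2.2² = 15.2 mA, giving V_DS = V_DD − I_D R_D = 4.95 − 15.2 × 0.479 = -2.35 V.
But -2.35 V < V_ov = 2.2 V, so the device is actually in triode.
In triode I_D = k_n[V_ov V_DS − ½ V_DS²] and I_D = (V_DD − V_DS)/R_D. Equating: 1.51 V_DS² − 7.639 V_DS + 4.95 = 0, giving V_DS = 0.763 V (the root below V_ov).
I_D = (4.95 − 0.763) / 0.479 = 8.74 mA.

I_D = 8.74 mA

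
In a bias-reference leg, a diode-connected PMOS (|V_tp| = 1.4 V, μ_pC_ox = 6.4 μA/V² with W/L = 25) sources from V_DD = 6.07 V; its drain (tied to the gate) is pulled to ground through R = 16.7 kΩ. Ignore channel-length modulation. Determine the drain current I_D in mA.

With gate tied to drain, V_SG = V_SD ≥ V_SG − |V_tp|, so the device is in saturation.
k_p = μ_pC_ox · (W/L) = 0.16 mA/V².
KCL at the drain: ½ k_p (V_SG − |V_tp|)² = (V_DD − V_SG)/R.
Let x = V_SG − 1.4. Then 1.34 x² + x − 4.67 = 0, giving x = 1.53 V (positive root), so V_SG = 2.93 V.
I_D = (V_DD − V_SG)/R = (6.07 − 2.93) / 16.7 = 0.188 mA.

I_D = 0.188 mA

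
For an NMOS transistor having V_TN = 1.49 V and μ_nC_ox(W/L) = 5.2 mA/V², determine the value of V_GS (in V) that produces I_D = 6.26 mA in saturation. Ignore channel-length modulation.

In saturation I_D = ½ k_n (V_GS − V_TN)², so V_GS − V_TN = √(2 I_D / k_n) = √(2 × 6.26 / 5.2) = 1.55 V.
V_GS = 1.49 + 1.55 = 3.04 V.

V_GS = 3.04 V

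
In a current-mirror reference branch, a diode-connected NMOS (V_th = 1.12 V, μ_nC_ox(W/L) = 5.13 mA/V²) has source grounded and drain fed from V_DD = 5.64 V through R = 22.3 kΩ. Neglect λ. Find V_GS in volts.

With gate tied to drain, V_GS = V_DS ≥ V_GS − V_th, so the device is in saturation.
KCL at the drain: ½ k_n (V_GS − V_th)² = (V_DD − V_GS)/R.
Let x = V_GS − 1.12. Then 57.2 x² + x − 4.52 = 0, giving x = 0.273 V (positive root), so V_GS = 1.39 V.
I_D = (V_DD − V_GS)/R = (5.64 − 1.39) / 22.3 = 0.19 mA.

V_GS = 1.39 V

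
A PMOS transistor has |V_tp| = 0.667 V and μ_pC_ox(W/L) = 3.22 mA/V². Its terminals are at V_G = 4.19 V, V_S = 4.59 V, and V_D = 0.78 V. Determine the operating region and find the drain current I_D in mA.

Cutoff; I_D = 0 mA

V_SG = V_S − V_G = 4.59 − 4.19 = 0.4 V; V_SD = V_S − V_D = 4.59 − 0.78 = 3.81 V.
V_SG = 0.4 V < |V_tp| = 0.667 V, so the transistor is in cutoff.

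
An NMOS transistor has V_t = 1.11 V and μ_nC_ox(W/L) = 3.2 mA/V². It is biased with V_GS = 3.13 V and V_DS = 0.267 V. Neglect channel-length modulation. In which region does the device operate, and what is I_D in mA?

V_ov = V_GS − V_t = 3.13 − 1.11 = 2.02 V.
Since V_DS = 0.267 V < V_ov = 2.02 V, the device is in the triode region.
I_D = k_n [V_ov · V_DS − ½ V_DS²] = 3.2 × [2.02 × 0.267 − 0.5 × 0.267²] = 1.61 mA.

Triode; I_D = 1.61 mA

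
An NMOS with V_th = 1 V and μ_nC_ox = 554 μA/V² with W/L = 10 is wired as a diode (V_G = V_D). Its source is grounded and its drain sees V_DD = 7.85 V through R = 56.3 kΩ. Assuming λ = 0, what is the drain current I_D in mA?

I_D = 0.118 mA

With gate tied to drain, V_GS = V_DS ≥ V_GS − V_th, so the device is in saturation.
k_n = μ_nC_ox · (W/L) = 5.54 mA/V².
KCL at the drain: ½ k_n (V_GS − V_th)² = (V_DD − V_GS)/R.
Let x = V_GS − 1. Then 156 x² + x − 6.85 = 0, giving x = 0.206 V (positive root), so V_GS = 1.21 V.
I_D = (V_DD − V_GS)/R = (7.85 − 1.21) / 56.3 = 0.118 mA.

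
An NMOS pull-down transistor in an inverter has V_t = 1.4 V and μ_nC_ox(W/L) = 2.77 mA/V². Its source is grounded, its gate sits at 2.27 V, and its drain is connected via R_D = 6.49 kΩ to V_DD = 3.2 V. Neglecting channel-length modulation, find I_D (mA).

V_GS = V_G = 2.27 V, so V_ov = 2.27 − 1.4 = 0.87 V.
Assume saturation: I_D = ½ k_n V_ov² = 0.5 × 2.77 × 0.87² = 1.05 mA, giving V_DS = V_DD − I_D R_D = 3.2 − 1.05 × 6.49 = -3.6 V.
But -3.6 V < V_ov = 0.87 V, so the device is actually in triode.
In triode I_D = k_n[V_ov V_DS − ½ V_DS²] and I_D = (V_DD − V_DS)/R_D. Equating: 8.99 V_DS² − 16.64 V_DS + 3.2 = 0, giving V_DS = 0.218 V (the root below V_ov).
I_D = (3.2 − 0.218) / 6.49 = 0.459 mA.

I_D = 0.459 mA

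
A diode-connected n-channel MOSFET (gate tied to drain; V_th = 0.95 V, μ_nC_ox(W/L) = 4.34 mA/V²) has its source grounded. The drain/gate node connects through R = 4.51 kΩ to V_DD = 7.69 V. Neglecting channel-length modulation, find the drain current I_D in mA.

I_D = 1.32 mA

With gate tied to drain, V_GS = V_DS ≥ V_GS − V_th, so the device is in saturation.
KCL at the drain: ½ k_n (V_GS − V_th)² = (V_DD − V_GS)/R.
Let x = V_GS − 0.95. Then 9.79 x² + x − 6.74 = 0, giving x = 0.78 V (positive root), so V_GS = 1.73 V.
I_D = (V_DD − V_GS)/R = (7.69 − 1.73) / 4.51 = 1.32 mA.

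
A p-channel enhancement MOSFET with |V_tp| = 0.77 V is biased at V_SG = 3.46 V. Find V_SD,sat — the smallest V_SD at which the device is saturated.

The boundary between triode and saturation is V_SD = V_SG − |V_tp| = V_ov.
V_ov = 3.46 − 0.77 = 2.69 V.

V_SD,sat = 2.69 V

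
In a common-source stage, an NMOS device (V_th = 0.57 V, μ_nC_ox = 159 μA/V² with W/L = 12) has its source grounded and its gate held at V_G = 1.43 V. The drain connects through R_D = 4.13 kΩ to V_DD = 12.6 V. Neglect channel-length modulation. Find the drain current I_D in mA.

V_GS = V_G = 1.43 V, so V_ov = 1.43 − 0.57 = 0.86 V.
k_n = μ_nC_ox · (W/L) = 1.908 mA/V².
Assume saturation: I_D = ½ k_n V_ov² = 0.5 × 1.908 × 0.86² = 0.706 mA, giving V_DS = V_DD − I_D R_D = 12.6 − 0.706 × 4.13 = 9.69 V.
V_DS = 9.69 V ≥ V_ov = 0.86 V, confirming saturation.

I_D = 0.706 mA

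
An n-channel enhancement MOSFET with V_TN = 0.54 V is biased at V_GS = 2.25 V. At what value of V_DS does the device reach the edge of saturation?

The boundary between triode and saturation is V_DS = V_GS − V_TN = V_ov.
V_ov = 2.25 − 0.54 = 1.71 V.

V_DS,sat = 1.71 V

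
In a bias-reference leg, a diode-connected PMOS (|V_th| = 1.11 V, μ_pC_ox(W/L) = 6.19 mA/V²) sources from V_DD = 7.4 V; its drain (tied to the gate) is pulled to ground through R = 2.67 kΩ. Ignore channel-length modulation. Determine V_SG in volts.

With gate tied to drain, V_SG = V_SD ≥ V_SG − |V_th|, so the device is in saturation.
KCL at the drain: ½ k_p (V_SG − |V_th|)² = (V_DD − V_SG)/R.
Let x = V_SG − 1.11. Then 8.26 x² + x − 6.29 = 0, giving x = 0.814 V (positive root), so V_SG = 1.92 V.
I_D = (V_DD − V_SG)/R = (7.4 − 1.92) / 2.67 = 2.05 mA.

V_SG = 1.92 V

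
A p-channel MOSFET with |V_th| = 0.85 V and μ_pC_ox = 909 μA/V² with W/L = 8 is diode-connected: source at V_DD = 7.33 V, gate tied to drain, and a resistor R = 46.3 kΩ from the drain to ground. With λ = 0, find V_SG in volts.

With gate tied to drain, V_SG = V_SD ≥ V_SG − |V_th|, so the device is in saturation.
k_p = μ_pC_ox · (W/L) = 7.272 mA/V².
KCL at the drain: ½ k_p (V_SG − |V_th|)² = (V_DD − V_SG)/R.
Let x = V_SG − 0.85. Then 168 x² + x − 6.48 = 0, giving x = 0.193 V (positive root), so V_SG = 1.04 V.
I_D = (V_DD − V_SG)/R = (7.33 − 1.04) / 46.3 = 0.136 mA.

V_SG = 1.04 V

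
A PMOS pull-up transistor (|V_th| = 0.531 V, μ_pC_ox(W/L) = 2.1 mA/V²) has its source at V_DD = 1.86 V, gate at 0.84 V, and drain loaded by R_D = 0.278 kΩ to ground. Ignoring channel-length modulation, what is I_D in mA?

V_SG = V_DD − V_G = 1.86 − 0.84 = 1.02 V, so V_ov = 1.02 − 0.531 = 0.489 V.
Assume saturation: I_D = ½ k_p V_ov² = 0.5 × 2.1 × 0.489² = 0.251 mA, giving V_SD = V_DD − I_D R_D = 1.86 − 0.251 × 0.278 = 1.79 V.
V_SD = 1.79 V ≥ V_ov = 0.489 V, confirming saturation.

I_D = 0.251 mA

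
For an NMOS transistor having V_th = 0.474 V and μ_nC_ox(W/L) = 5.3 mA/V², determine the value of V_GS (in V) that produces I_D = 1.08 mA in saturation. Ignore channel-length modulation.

In saturation I_D = ½ k_n (V_GS − V_th)², so V_GS − V_th = √(2 I_D / k_n) = √(2 × 1.08 / 5.3) = 0.638 V.
V_GS = 0.474 + 0.638 = 1.11 V.

V_GS = 1.11 V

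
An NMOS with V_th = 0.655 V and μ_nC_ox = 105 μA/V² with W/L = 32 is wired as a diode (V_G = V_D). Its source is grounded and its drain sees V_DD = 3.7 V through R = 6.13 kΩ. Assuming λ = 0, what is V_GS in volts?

V_GS = 1.15 V

With gate tied to drain, V_GS = V_DS ≥ V_GS − V_th, so the device is in saturation.
k_n = μ_nC_ox · (W/L) = 3.36 mA/V².
KCL at the drain: ½ k_n (V_GS − V_th)² = (V_DD − V_GS)/R.
Let x = V_GS − 0.655. Then 10.3 x² + x − 3.045 = 0, giving x = 0.497 V (positive root), so V_GS = 1.15 V.
I_D = (V_DD − V_GS)/R = (3.7 − 1.15) / 6.13 = 0.416 mA.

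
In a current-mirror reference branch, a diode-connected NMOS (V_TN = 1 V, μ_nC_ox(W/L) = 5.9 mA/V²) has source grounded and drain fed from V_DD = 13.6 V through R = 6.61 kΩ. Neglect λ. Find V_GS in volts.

V_GS = 1.78 V

With gate tied to drain, V_GS = V_DS ≥ V_GS − V_TN, so the device is in saturation.
KCL at the drain: ½ k_n (V_GS − V_TN)² = (V_DD − V_GS)/R.
Let x = V_GS − 1. Then 19.5 x² + x − 12.6 = 0, giving x = 0.779 V (positive root), so V_GS = 1.78 V.
I_D = (V_DD − V_GS)/R = (13.6 − 1.78) / 6.61 = 1.79 mA.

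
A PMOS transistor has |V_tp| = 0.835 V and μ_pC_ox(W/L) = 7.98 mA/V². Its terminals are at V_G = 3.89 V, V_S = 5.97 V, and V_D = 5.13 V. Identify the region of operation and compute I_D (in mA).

V_SG = V_S − V_G = 5.97 − 3.89 = 2.08 V; V_SD = V_S − V_D = 5.97 − 5.13 = 0.84 V.
V_ov = V_SG − |V_tp| = 2.08 − 0.835 = 1.24 V.
Since V_SD = 0.84 V < V_ov = 1.24 V, the device is in the triode region.
I_D = k_p [V_ov · V_SD − ½ V_SD²] = 7.98 × [1.24 × 0.84 − 0.5 × 0.84²] = 5.53 mA.

Triode; I_D = 5.53 mA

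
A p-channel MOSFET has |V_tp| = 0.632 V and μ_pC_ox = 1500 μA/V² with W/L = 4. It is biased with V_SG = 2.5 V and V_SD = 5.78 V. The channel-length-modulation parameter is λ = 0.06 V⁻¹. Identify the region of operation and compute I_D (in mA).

k_p = μ_pC_ox · (W/L) = 6 mA/V².
V_ov = V_SG − |V_tp| = 2.5 − 0.632 = 1.87 V.
Since V_SD = 5.78 V ≥ V_ov = 1.87 V, the device is in saturation.
I_D = ½ k_p V_ov² (1 + λ V_SD) = 0.5 × 6 × 1.87² × (1 + 0.06 × 5.78) = 14.1 mA.

Saturation; I_D = 14.1 mA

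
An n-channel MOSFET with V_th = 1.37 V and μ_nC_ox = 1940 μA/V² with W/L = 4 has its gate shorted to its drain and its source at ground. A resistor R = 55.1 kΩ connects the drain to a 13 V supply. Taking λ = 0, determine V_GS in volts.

V_GS = 1.60 V

With gate tied to drain, V_GS = V_DS ≥ V_GS − V_th, so the device is in saturation.
k_n = μ_nC_ox · (W/L) = 7.76 mA/V².
KCL at the drain: ½ k_n (V_GS − V_th)² = (V_DD − V_GS)/R.
Let x = V_GS − 1.37. Then 214 x² + x − 11.63 = 0, giving x = 0.231 V (positive root), so V_GS = 1.6 V.
I_D = (V_DD − V_GS)/R = (13 − 1.6) / 55.1 = 0.207 mA.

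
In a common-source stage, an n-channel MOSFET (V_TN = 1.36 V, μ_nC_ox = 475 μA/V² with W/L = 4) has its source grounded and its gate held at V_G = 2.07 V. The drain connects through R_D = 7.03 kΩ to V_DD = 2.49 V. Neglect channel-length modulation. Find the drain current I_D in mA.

I_D = 0.313 mA

V_GS = V_G = 2.07 V, so V_ov = 2.07 − 1.36 = 0.71 V.
k_n = μ_nC_ox · (W/L) = 1.9 mA/V².
Assume saturation: I_D = ½ k_n V_ov² = 0.5 × 1.9 × 0.71² = 0.479 mA, giving V_DS = V_DD − I_D R_D = 2.49 − 0.479 × 7.03 = -0.877 V.
But -0.877 V < V_ov = 0.71 V, so the device is actually in triode.
In triode I_D = k_n[V_ov V_DS − ½ V_DS²] and I_D = (V_DD − V_DS)/R_D. Equating: 6.68 V_DS² − 10.48 V_DS + 2.49 = 0, giving V_DS = 0.292 V (the root below V_ov).
I_D = (2.49 − 0.292) / 7.03 = 0.313 mA.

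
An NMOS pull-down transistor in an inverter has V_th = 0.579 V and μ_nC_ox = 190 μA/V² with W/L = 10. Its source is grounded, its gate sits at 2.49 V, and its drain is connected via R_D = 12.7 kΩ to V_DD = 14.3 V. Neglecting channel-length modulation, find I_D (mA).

V_GS = V_G = 2.49 V, so V_ov = 2.49 − 0.579 = 1.91 V.
k_n = μ_nC_ox · (W/L) = 1.9 mA/V².
Assume saturation: I_D = ½ k_n V_ov² = 0.5 × 1.9 × 1.91² = 3.47 mA, giving V_DS = V_DD − I_D R_D = 14.3 − 3.47 × 12.7 = -29.8 V.
But -29.8 V < V_ov = 1.91 V, so the device is actually in triode.
In triode I_D = k_n[V_ov V_DS − ½ V_DS²] and I_D = (V_DD − V_DS)/R_D. Equating: 12.1 V_DS² − 47.11 V_DS + 14.3 = 0, giving V_DS = 0.332 V (the root below V_ov).
I_D = (14.3 − 0.332) / 12.7 = 1.1 mA.

I_D = 1.10 mA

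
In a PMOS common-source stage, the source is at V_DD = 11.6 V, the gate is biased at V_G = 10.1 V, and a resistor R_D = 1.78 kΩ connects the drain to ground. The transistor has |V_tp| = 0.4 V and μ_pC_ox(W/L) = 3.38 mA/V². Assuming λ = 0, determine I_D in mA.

V_SG = V_DD − V_G = 11.6 − 10.1 = 1.5 V, so V_ov = 1.5 − 0.4 = 1.1 V.
Assume saturation: I_D = ½ k_p V_ov² = 0.5 × 3.38 × 1.1² = 2.04 mA, giving V_SD = V_DD − I_D R_D = 11.6 − 2.04 × 1.78 = 7.96 V.
V_SD = 7.96 V ≥ V_ov = 1.1 V, confirming saturation.

I_D = 2.04 mA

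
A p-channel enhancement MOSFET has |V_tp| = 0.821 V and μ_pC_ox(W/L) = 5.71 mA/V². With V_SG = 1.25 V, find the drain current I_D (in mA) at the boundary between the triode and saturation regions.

At the boundary V_SD = V_ov = V_SG − |V_tp| = 1.25 − 0.821 = 0.429 V.
I_D = ½ k_p V_ov² = 0.5 × 5.71 × 0.429² = 0.525 mA.

I_D = 0.525 mA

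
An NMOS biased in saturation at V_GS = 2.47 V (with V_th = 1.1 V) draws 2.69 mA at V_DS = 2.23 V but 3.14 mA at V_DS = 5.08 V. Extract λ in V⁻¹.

λ = 0.0675 V⁻¹

With V_GS fixed, I_D ∝ (1 + λ V_DS) in saturation, so I_D2/I_D1 = (1 + λ V_DS2)/(1 + λ V_DS1).
3.14/2.69 = 1.167 = (1 + 5.08 λ)/(1 + 2.23 λ).
Solving: λ (I_D1 V_DS2 − I_D2 V_DS1) = I_D2 − I_D1, so λ = (3.14 − 2.69) / (2.69 × 5.08 − 3.14 × 2.23) = 0.45 / 6.66 = 0.0675 V⁻¹.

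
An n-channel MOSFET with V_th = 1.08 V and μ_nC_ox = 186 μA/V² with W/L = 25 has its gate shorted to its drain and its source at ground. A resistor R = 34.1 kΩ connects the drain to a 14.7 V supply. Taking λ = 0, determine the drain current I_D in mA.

I_D = 0.387 mA

With gate tied to drain, V_GS = V_DS ≥ V_GS − V_th, so the device is in saturation.
k_n = μ_nC_ox · (W/L) = 4.65 mA/V².
KCL at the drain: ½ k_n (V_GS − V_th)² = (V_DD − V_GS)/R.
Let x = V_GS − 1.08. Then 79.3 x² + x − 13.62 = 0, giving x = 0.408 V (positive root), so V_GS = 1.49 V.
I_D = (V_DD − V_GS)/R = (14.7 − 1.49) / 34.1 = 0.387 mA.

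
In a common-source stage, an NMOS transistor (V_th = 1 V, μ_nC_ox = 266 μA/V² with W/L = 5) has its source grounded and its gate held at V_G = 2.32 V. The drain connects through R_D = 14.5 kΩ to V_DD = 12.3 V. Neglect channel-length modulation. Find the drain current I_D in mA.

V_GS = V_G = 2.32 V, so V_ov = 2.32 − 1 = 1.32 V.
k_n = μ_nC_ox · (W/L) = 1.33 mA/V².
Assume saturation: I_D = ½ k_n V_ov² = 0.5 × 1.33 × 1.32² = 1.16 mA, giving V_DS = V_DD − I_D R_D = 12.3 − 1.16 × 14.5 = -4.5 V.
But -4.5 V < V_ov = 1.32 V, so the device is actually in triode.
In triode I_D = k_n[V_ov V_DS − ½ V_DS²] and I_D = (V_DD − V_DS)/R_D. Equating: 9.64 V_DS² − 26.46 V_DS + 12.3 = 0, giving V_DS = 0.593 V (the root below V_ov).
I_D = (12.3 − 0.593) / 14.5 = 0.807 mA.

I_D = 0.807 mA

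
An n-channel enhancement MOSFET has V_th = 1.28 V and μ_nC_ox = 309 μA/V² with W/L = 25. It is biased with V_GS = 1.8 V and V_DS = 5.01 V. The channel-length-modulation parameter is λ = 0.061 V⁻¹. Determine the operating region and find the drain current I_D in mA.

Saturation; I_D = 1.36 mA

k_n = μ_nC_ox · (W/L) = 7.725 mA/V².
V_ov = V_GS − V_th = 1.8 − 1.28 = 0.52 V.
Since V_DS = 5.01 V ≥ V_ov = 0.52 V, the device is in saturation.
I_D = ½ k_n V_ov² (1 + λ V_DS) = 0.5 × 7.725 × 0.52² × (1 + 0.061 × 5.01) = 1.36 mA.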